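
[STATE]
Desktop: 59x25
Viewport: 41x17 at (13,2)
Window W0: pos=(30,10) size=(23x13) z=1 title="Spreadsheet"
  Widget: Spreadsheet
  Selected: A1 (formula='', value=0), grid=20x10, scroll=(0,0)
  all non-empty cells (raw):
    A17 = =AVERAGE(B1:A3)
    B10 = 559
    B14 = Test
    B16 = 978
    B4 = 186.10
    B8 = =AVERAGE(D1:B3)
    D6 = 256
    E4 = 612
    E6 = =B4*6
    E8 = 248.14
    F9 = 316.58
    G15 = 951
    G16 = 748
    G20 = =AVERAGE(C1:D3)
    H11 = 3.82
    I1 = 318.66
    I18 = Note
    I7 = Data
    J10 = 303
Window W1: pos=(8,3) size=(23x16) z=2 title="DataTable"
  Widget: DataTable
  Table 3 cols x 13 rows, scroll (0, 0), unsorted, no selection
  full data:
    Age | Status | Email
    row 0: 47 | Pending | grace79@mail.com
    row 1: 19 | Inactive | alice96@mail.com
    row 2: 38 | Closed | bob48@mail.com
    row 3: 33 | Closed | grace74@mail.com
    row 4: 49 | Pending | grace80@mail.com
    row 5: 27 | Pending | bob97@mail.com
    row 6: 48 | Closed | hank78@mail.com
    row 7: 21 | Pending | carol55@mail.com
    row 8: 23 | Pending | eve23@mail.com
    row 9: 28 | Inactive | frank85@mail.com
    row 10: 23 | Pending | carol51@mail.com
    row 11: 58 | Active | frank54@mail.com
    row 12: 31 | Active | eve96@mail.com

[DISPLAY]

                                         
━━━━━━━━━━━━━━━━━┓                       
aTable           ┃                       
─────────────────┨                       
Status  │Email   ┃                       
────────┼────────┃                       
Pending │grace79@┃                       
Inactive│alice96@┃                       
Closed  │bob48@ma┃━━━━━━━━━━━━━━━━━━━━━┓ 
Closed  │grace74@┃ Spreadsheet         ┃ 
Pending │grace80@┃─────────────────────┨ 
Pending │bob97@ma┃A1:                  ┃ 
Closed  │hank78@m┃       A       B     ┃ 
Pending │carol55@┃---------------------┃ 
Pending │eve23@ma┃  1      [0]       0 ┃ 
Inactive│frank85@┃  2        0       0 ┃ 
━━━━━━━━━━━━━━━━━┛  3        0       0 ┃ 


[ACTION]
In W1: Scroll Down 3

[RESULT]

                                         
━━━━━━━━━━━━━━━━━┓                       
aTable           ┃                       
─────────────────┨                       
Status  │Email   ┃                       
────────┼────────┃                       
Closed  │grace74@┃                       
Pending │grace80@┃                       
Pending │bob97@ma┃━━━━━━━━━━━━━━━━━━━━━┓ 
Closed  │hank78@m┃ Spreadsheet         ┃ 
Pending │carol55@┃─────────────────────┨ 
Pending │eve23@ma┃A1:                  ┃ 
Inactive│frank85@┃       A       B     ┃ 
Pending │carol51@┃---------------------┃ 
Active  │frank54@┃  1      [0]       0 ┃ 
Active  │eve96@ma┃  2        0       0 ┃ 
━━━━━━━━━━━━━━━━━┛  3        0       0 ┃ 


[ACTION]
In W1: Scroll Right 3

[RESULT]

                                         
━━━━━━━━━━━━━━━━━┓                       
aTable           ┃                       
─────────────────┨                       
tus  │Email      ┃                       
─────┼───────────┃                       
sed  │grace74@mai┃                       
ding │grace80@mai┃                       
ding │bob97@mail.┃━━━━━━━━━━━━━━━━━━━━━┓ 
sed  │hank78@mail┃ Spreadsheet         ┃ 
ding │carol55@mai┃─────────────────────┨ 
ding │eve23@mail.┃A1:                  ┃ 
ctive│frank85@mai┃       A       B     ┃ 
ding │carol51@mai┃---------------------┃ 
ive  │frank54@mai┃  1      [0]       0 ┃ 
ive  │eve96@mail.┃  2        0       0 ┃ 
━━━━━━━━━━━━━━━━━┛  3        0       0 ┃ 


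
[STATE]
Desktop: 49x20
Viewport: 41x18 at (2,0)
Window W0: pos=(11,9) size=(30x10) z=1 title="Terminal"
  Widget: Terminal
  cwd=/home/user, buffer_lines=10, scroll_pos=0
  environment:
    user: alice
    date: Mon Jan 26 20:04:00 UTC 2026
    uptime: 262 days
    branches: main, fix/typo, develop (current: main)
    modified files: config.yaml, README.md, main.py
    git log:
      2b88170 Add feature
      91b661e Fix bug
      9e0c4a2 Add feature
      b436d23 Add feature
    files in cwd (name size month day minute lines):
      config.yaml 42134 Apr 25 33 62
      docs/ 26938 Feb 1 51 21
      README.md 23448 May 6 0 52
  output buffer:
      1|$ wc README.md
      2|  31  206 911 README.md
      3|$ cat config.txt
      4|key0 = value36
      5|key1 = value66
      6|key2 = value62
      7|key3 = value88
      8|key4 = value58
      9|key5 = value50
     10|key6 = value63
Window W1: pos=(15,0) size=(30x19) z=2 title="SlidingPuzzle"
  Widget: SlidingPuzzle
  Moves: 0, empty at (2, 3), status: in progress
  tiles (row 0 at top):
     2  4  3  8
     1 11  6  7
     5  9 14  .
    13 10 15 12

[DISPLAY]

             ┏━━━━━━━━━━━━━━━━━━━━━━━━━━━
             ┃ SlidingPuzzle             
             ┠───────────────────────────
             ┃┌────┬────┬────┬────┐      
             ┃│  2 │  4 │  3 │  8 │      
             ┃├────┼────┼────┼────┤      
             ┃│  1 │ 11 │  6 │  7 │      
             ┃├────┼────┼────┼────┤      
             ┃│  5 │  9 │ 14 │    │      
         ┏━━━┃├────┼────┼────┼────┤      
         ┃ Te┃│ 13 │ 10 │ 15 │ 12 │      
         ┠───┃└────┴────┴────┴────┘      
         ┃$ w┃Moves: 0                   
         ┃  3┃                           
         ┃$ c┃                           
         ┃key┃                           
         ┃key┃                           
         ┃key┃                           


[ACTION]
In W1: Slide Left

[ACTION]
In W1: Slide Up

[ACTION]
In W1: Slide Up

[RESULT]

             ┏━━━━━━━━━━━━━━━━━━━━━━━━━━━
             ┃ SlidingPuzzle             
             ┠───────────────────────────
             ┃┌────┬────┬────┬────┐      
             ┃│  2 │  4 │  3 │  8 │      
             ┃├────┼────┼────┼────┤      
             ┃│  1 │ 11 │  6 │  7 │      
             ┃├────┼────┼────┼────┤      
             ┃│  5 │  9 │ 14 │ 12 │      
         ┏━━━┃├────┼────┼────┼────┤      
         ┃ Te┃│ 13 │ 10 │ 15 │    │      
         ┠───┃└────┴────┴────┴────┘      
         ┃$ w┃Moves: 1                   
         ┃  3┃                           
         ┃$ c┃                           
         ┃key┃                           
         ┃key┃                           
         ┃key┃                           


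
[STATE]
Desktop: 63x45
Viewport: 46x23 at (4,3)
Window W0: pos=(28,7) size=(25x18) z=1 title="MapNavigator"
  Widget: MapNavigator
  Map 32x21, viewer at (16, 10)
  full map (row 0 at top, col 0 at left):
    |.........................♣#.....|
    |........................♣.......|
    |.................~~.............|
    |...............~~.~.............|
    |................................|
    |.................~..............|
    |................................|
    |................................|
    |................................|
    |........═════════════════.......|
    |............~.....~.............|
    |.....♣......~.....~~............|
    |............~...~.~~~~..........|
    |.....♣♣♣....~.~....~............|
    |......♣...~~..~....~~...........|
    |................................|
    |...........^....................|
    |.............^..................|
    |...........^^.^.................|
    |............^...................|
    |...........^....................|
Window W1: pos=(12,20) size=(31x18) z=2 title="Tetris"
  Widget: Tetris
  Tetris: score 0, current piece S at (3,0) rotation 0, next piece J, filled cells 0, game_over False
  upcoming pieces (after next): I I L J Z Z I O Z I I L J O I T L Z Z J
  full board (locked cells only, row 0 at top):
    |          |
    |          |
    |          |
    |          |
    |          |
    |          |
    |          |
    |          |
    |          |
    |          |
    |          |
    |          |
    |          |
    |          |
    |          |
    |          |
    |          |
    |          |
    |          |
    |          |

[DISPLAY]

                                              
                                              
                                              
                                              
                        ┏━━━━━━━━━━━━━━━━━━━━━
                        ┃ MapNavigator        
                        ┠─────────────────────
                        ┃..........~~.~.......
                        ┃.....................
                        ┃............~........
                        ┃.....................
                        ┃.....................
                        ┃.....................
                        ┃...═════════════════.
                        ┃.......~...@.~.......
                        ┃♣......~.....~~......
                        ┃.......~...~.~~~~....
        ┏━━━━━━━━━━━━━━━━━━━━━━━━━━━━━┓~......
        ┃ Tetris                      ┃~~.....
        ┠─────────────────────────────┨.......
        ┃          │Next:             ┃.......
        ┃          │█                 ┃━━━━━━━
        ┃          │███               ┃       


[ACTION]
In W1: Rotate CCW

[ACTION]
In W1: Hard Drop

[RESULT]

                                              
                                              
                                              
                                              
                        ┏━━━━━━━━━━━━━━━━━━━━━
                        ┃ MapNavigator        
                        ┠─────────────────────
                        ┃..........~~.~.......
                        ┃.....................
                        ┃............~........
                        ┃.....................
                        ┃.....................
                        ┃.....................
                        ┃...═════════════════.
                        ┃.......~...@.~.......
                        ┃♣......~.....~~......
                        ┃.......~...~.~~~~....
        ┏━━━━━━━━━━━━━━━━━━━━━━━━━━━━━┓~......
        ┃ Tetris                      ┃~~.....
        ┠─────────────────────────────┨.......
        ┃          │Next:             ┃.......
        ┃          │████              ┃━━━━━━━
        ┃          │                  ┃       


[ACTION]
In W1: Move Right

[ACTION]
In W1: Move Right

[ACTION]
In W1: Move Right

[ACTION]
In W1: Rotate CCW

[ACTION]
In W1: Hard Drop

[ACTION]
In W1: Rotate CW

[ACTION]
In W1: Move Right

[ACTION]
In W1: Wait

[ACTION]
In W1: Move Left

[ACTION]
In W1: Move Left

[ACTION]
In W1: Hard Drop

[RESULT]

                                              
                                              
                                              
                                              
                        ┏━━━━━━━━━━━━━━━━━━━━━
                        ┃ MapNavigator        
                        ┠─────────────────────
                        ┃..........~~.~.......
                        ┃.....................
                        ┃............~........
                        ┃.....................
                        ┃.....................
                        ┃.....................
                        ┃...═════════════════.
                        ┃.......~...@.~.......
                        ┃♣......~.....~~......
                        ┃.......~...~.~~~~....
        ┏━━━━━━━━━━━━━━━━━━━━━━━━━━━━━┓~......
        ┃ Tetris                      ┃~~.....
        ┠─────────────────────────────┨.......
        ┃          │Next:             ┃.......
        ┃          │  ▒               ┃━━━━━━━
        ┃          │▒▒▒               ┃       


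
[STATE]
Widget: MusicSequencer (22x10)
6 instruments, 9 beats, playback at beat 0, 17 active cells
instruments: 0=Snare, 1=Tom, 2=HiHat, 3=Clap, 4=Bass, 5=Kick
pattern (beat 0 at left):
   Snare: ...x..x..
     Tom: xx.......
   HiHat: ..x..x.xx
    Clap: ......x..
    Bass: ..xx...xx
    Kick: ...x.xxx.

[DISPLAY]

      ▼12345678       
 Snare···█··█··       
   Tom██·······       
 HiHat··█··█·██       
  Clap······█··       
  Bass··██···██       
  Kick···█·███·       
                      
                      
                      


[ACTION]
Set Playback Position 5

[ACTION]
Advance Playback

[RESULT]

      012345▼78       
 Snare···█··█··       
   Tom██·······       
 HiHat··█··█·██       
  Clap······█··       
  Bass··██···██       
  Kick···█·███·       
                      
                      
                      


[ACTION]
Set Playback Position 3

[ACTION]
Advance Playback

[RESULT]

      0123▼5678       
 Snare···█··█··       
   Tom██·······       
 HiHat··█··█·██       
  Clap······█··       
  Bass··██···██       
  Kick···█·███·       
                      
                      
                      


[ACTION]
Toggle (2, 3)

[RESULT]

      0123▼5678       
 Snare···█··█··       
   Tom██·······       
 HiHat··██·█·██       
  Clap······█··       
  Bass··██···██       
  Kick···█·███·       
                      
                      
                      


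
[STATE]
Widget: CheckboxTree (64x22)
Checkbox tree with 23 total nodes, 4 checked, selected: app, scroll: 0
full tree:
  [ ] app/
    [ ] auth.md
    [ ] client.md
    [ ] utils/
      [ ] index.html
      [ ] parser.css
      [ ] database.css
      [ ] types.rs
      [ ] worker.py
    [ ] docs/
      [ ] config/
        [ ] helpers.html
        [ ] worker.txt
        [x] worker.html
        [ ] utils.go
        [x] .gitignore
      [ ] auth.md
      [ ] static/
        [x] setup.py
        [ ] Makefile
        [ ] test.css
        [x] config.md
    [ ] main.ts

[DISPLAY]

>[-] app/                                                       
   [ ] auth.md                                                  
   [ ] client.md                                                
   [ ] utils/                                                   
     [ ] index.html                                             
     [ ] parser.css                                             
     [ ] database.css                                           
     [ ] types.rs                                               
     [ ] worker.py                                              
   [-] docs/                                                    
     [-] config/                                                
       [ ] helpers.html                                         
       [ ] worker.txt                                           
       [x] worker.html                                          
       [ ] utils.go                                             
       [x] .gitignore                                           
     [ ] auth.md                                                
     [-] static/                                                
       [x] setup.py                                             
       [ ] Makefile                                             
       [ ] test.css                                             
       [x] config.md                                            


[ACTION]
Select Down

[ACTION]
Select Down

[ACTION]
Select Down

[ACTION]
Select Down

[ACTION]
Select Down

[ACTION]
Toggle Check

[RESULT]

 [-] app/                                                       
   [ ] auth.md                                                  
   [ ] client.md                                                
   [-] utils/                                                   
     [ ] index.html                                             
>    [x] parser.css                                             
     [ ] database.css                                           
     [ ] types.rs                                               
     [ ] worker.py                                              
   [-] docs/                                                    
     [-] config/                                                
       [ ] helpers.html                                         
       [ ] worker.txt                                           
       [x] worker.html                                          
       [ ] utils.go                                             
       [x] .gitignore                                           
     [ ] auth.md                                                
     [-] static/                                                
       [x] setup.py                                             
       [ ] Makefile                                             
       [ ] test.css                                             
       [x] config.md                                            


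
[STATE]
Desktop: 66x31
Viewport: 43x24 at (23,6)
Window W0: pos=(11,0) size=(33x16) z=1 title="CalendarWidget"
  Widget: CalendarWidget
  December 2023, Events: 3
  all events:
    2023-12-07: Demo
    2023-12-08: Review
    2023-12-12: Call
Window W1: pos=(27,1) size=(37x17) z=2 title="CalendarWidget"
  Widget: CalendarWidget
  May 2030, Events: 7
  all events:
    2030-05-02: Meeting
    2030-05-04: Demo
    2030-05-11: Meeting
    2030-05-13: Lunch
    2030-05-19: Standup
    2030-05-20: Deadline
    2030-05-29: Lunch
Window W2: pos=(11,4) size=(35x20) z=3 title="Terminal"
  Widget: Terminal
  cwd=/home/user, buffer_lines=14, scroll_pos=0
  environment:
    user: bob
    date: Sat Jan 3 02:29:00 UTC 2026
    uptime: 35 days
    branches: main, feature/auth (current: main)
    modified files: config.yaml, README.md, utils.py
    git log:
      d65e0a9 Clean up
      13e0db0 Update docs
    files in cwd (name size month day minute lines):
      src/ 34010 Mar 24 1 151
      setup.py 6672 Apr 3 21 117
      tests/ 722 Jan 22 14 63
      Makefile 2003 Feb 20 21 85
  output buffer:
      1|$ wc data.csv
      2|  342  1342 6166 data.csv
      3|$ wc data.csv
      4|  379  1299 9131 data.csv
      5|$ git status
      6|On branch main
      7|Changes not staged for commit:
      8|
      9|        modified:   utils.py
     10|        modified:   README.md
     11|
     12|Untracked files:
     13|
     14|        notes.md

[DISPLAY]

──────────────────────┨*  5             ┃  
sv                    ┃ 12              ┃  
 6166 data.csv        ┃ 19*             ┃  
sv                    ┃ 26              ┃  
 9131 data.csv        ┃                 ┃  
s                     ┃                 ┃  
ain                   ┃                 ┃  
 staged for commit:   ┃                 ┃  
                      ┃                 ┃  
ified:   utils.py     ┃                 ┃  
ified:   README.md    ┃                 ┃  
                      ┃━━━━━━━━━━━━━━━━━┛  
iles:                 ┃                    
                      ┃                    
es.md                 ┃                    
                      ┃                    
                      ┃                    
━━━━━━━━━━━━━━━━━━━━━━┛                    
                                           
                                           
                                           
                                           
                                           
                                           


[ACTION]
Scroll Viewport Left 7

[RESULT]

─────────────────────────────┨*  5         
 data.csv                    ┃ 12          
2  1342 6166 data.csv        ┃ 19*         
 data.csv                    ┃ 26          
9  1299 9131 data.csv        ┃             
t status                     ┃             
ranch main                   ┃             
ges not staged for commit:   ┃             
                             ┃             
    modified:   utils.py     ┃             
    modified:   README.md    ┃             
                             ┃━━━━━━━━━━━━━
acked files:                 ┃             
                             ┃             
    notes.md                 ┃             
                             ┃             
                             ┃             
━━━━━━━━━━━━━━━━━━━━━━━━━━━━━┛             
                                           
                                           
                                           
                                           
                                           
                                           


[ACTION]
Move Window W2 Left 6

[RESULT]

───────────────────────┨  3  4*  5         
csv                    ┃10 11* 12          
2 6166 data.csv        ┃ 17 18 19*         
csv                    ┃ 24 25 26          
9 9131 data.csv        ┃ 31                
us                     ┃                   
main                   ┃                   
t staged for commit:   ┃                   
                       ┃                   
dified:   utils.py     ┃                   
dified:   README.md    ┃                   
                       ┃━━━━━━━━━━━━━━━━━━━
files:                 ┃                   
                       ┃                   
tes.md                 ┃                   
                       ┃                   
                       ┃                   
━━━━━━━━━━━━━━━━━━━━━━━┛                   
                                           
                                           
                                           
                                           
                                           
                                           


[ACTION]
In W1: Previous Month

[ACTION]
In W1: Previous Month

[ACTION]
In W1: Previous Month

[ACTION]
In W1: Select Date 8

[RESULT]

───────────────────────┨ 1  2  3           
csv                    ┃[ 8]  9 10         
2 6166 data.csv        ┃15 16 17           
csv                    ┃22 23 24           
9 9131 data.csv        ┃                   
us                     ┃                   
main                   ┃                   
t staged for commit:   ┃                   
                       ┃                   
dified:   utils.py     ┃                   
dified:   README.md    ┃                   
                       ┃━━━━━━━━━━━━━━━━━━━
files:                 ┃                   
                       ┃                   
tes.md                 ┃                   
                       ┃                   
                       ┃                   
━━━━━━━━━━━━━━━━━━━━━━━┛                   
                                           
                                           
                                           
                                           
                                           
                                           


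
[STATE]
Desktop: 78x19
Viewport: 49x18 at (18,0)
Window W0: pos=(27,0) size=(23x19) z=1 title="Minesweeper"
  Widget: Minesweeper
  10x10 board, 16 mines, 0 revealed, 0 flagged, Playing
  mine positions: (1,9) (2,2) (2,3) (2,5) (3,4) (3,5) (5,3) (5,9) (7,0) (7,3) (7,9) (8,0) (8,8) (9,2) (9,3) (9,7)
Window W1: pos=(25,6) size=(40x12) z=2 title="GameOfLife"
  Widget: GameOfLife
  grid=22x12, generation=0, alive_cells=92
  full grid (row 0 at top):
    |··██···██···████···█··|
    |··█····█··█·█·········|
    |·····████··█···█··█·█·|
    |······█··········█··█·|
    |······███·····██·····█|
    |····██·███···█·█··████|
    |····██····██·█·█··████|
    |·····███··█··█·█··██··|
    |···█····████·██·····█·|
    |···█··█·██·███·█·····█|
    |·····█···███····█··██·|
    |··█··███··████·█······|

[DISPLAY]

         ┏━━━━━━━━━━━━━━━━━━━━━┓                 
         ┃ Minesweeper         ┃                 
         ┠─────────────────────┨                 
         ┃■■■■■■■■■■           ┃                 
         ┃■■■■■■■■■■           ┃                 
         ┃■■■■■■■■■■           ┃                 
       ┏━━━━━━━━━━━━━━━━━━━━━━━━━━━━━━━━━━━━━━┓  
       ┃ GameOfLife                           ┃  
       ┠──────────────────────────────────────┨  
       ┃Gen: 0                                ┃  
       ┃·····████··█···█··█·█·                ┃  
       ┃······█··········█··█·                ┃  
       ┃······███·····██·····█                ┃  
       ┃····██·███···█·█··████                ┃  
       ┃····██····██·█·█··████                ┃  
       ┃·····███··█··█·█··██··                ┃  
       ┃···█····████·██·····█·                ┃  
       ┗━━━━━━━━━━━━━━━━━━━━━━━━━━━━━━━━━━━━━━┛  


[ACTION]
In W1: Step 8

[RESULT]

         ┏━━━━━━━━━━━━━━━━━━━━━┓                 
         ┃ Minesweeper         ┃                 
         ┠─────────────────────┨                 
         ┃■■■■■■■■■■           ┃                 
         ┃■■■■■■■■■■           ┃                 
         ┃■■■■■■■■■■           ┃                 
       ┏━━━━━━━━━━━━━━━━━━━━━━━━━━━━━━━━━━━━━━┓  
       ┃ GameOfLife                           ┃  
       ┠──────────────────────────────────────┨  
       ┃Gen: 8                                ┃  
       ┃···········██·········                ┃  
       ┃·······██·············                ┃  
       ┃·····█····█·······█···                ┃  
       ┃·····█····█······█·█··                ┃  
       ┃····█······█········█·                ┃  
       ┃···██·██·█··█··█······                ┃  
       ┃···██·█··██······█····                ┃  
       ┗━━━━━━━━━━━━━━━━━━━━━━━━━━━━━━━━━━━━━━┛  


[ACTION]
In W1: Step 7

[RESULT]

         ┏━━━━━━━━━━━━━━━━━━━━━┓                 
         ┃ Minesweeper         ┃                 
         ┠─────────────────────┨                 
         ┃■■■■■■■■■■           ┃                 
         ┃■■■■■■■■■■           ┃                 
         ┃■■■■■■■■■■           ┃                 
       ┏━━━━━━━━━━━━━━━━━━━━━━━━━━━━━━━━━━━━━━┓  
       ┃ GameOfLife                           ┃  
       ┠──────────────────────────────────────┨  
       ┃Gen: 15                               ┃  
       ┃·····█················                ┃  
       ┃···█···█··██··········                ┃  
       ┃·······█·██·······██··                ┃  
       ┃···█····█········█··█·                ┃  
       ┃···█·██··········█····                ┃  
       ┃····█·················                ┃  
       ┃····███·········█···█·                ┃  
       ┗━━━━━━━━━━━━━━━━━━━━━━━━━━━━━━━━━━━━━━┛  


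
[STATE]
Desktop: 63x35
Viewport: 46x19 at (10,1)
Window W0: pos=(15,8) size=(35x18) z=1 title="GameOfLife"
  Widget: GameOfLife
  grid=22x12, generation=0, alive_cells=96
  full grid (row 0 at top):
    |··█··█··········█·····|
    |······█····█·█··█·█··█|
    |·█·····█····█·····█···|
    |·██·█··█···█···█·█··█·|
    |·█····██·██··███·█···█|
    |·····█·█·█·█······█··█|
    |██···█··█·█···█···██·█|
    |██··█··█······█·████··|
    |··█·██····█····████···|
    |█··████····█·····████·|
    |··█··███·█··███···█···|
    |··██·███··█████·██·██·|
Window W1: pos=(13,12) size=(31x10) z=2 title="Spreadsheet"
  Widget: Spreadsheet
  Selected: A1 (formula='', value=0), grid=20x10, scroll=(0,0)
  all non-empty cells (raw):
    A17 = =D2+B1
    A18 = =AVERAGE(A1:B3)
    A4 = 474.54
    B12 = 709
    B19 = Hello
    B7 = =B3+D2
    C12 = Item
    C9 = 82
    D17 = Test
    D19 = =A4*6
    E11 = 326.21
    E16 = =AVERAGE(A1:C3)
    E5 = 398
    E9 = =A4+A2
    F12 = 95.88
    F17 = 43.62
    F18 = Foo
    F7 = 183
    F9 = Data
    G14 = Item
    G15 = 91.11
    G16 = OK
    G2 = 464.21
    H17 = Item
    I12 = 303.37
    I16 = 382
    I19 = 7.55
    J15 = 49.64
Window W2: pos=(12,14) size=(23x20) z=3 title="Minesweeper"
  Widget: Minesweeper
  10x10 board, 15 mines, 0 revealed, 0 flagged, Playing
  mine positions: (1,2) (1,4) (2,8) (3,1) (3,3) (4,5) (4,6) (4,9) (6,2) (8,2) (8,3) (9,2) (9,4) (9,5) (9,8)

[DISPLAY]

                                              
                                              
                                              
                                              
                                              
                                              
                                              
     ┏━━━━━━━━━━━━━━━━━━━━━━━━━━━━━━━━━┓      
     ┃ GameOfLife                      ┃      
     ┠─────────────────────────────────┨      
     ┃Gen: 0                           ┃      
   ┏━━━━━━━━━━━━━━━━━━━━━━━━━━━━━┓     ┃      
   ┃ Spreadsheet                 ┃     ┃      
  ┏━━━━━━━━━━━━━━━━━━━━━┓────────┨     ┃      
  ┃ Minesweeper         ┃        ┃     ┃      
  ┠─────────────────────┨  C     ┃     ┃      
  ┃■■■■■■■■■■           ┃--------┃     ┃      
  ┃■■■■■■■■■■           ┃      0 ┃     ┃      
  ┃■■■■■■■■■■           ┃      0 ┃     ┃      


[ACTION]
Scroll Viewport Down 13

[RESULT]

  ┏━━━━━━━━━━━━━━━━━━━━━┓────────┨     ┃      
  ┃ Minesweeper         ┃        ┃     ┃      
  ┠─────────────────────┨  C     ┃     ┃      
  ┃■■■■■■■■■■           ┃--------┃     ┃      
  ┃■■■■■■■■■■           ┃      0 ┃     ┃      
  ┃■■■■■■■■■■           ┃      0 ┃     ┃      
  ┃■■■■■■■■■■           ┃      0 ┃     ┃      
  ┃■■■■■■■■■■           ┃━━━━━━━━┛     ┃      
  ┃■■■■■■■■■■           ┃···           ┃      
  ┃■■■■■■■■■■           ┃██·           ┃      
  ┃■■■■■■■■■■           ┃              ┃      
  ┃■■■■■■■■■■           ┃━━━━━━━━━━━━━━┛      
  ┃■■■■■■■■■■           ┃                     
  ┃                     ┃                     
  ┃                     ┃                     
  ┃                     ┃                     
  ┃                     ┃                     
  ┃                     ┃                     
  ┃                     ┃                     


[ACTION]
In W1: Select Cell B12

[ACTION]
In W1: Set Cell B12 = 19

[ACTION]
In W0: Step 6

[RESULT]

  ┏━━━━━━━━━━━━━━━━━━━━━┓────────┨     ┃      
  ┃ Minesweeper         ┃        ┃     ┃      
  ┠─────────────────────┨  C     ┃     ┃      
  ┃■■■■■■■■■■           ┃--------┃     ┃      
  ┃■■■■■■■■■■           ┃      0 ┃     ┃      
  ┃■■■■■■■■■■           ┃      0 ┃     ┃      
  ┃■■■■■■■■■■           ┃      0 ┃     ┃      
  ┃■■■■■■■■■■           ┃━━━━━━━━┛     ┃      
  ┃■■■■■■■■■■           ┃···           ┃      
  ┃■■■■■■■■■■           ┃···           ┃      
  ┃■■■■■■■■■■           ┃              ┃      
  ┃■■■■■■■■■■           ┃━━━━━━━━━━━━━━┛      
  ┃■■■■■■■■■■           ┃                     
  ┃                     ┃                     
  ┃                     ┃                     
  ┃                     ┃                     
  ┃                     ┃                     
  ┃                     ┃                     
  ┃                     ┃                     


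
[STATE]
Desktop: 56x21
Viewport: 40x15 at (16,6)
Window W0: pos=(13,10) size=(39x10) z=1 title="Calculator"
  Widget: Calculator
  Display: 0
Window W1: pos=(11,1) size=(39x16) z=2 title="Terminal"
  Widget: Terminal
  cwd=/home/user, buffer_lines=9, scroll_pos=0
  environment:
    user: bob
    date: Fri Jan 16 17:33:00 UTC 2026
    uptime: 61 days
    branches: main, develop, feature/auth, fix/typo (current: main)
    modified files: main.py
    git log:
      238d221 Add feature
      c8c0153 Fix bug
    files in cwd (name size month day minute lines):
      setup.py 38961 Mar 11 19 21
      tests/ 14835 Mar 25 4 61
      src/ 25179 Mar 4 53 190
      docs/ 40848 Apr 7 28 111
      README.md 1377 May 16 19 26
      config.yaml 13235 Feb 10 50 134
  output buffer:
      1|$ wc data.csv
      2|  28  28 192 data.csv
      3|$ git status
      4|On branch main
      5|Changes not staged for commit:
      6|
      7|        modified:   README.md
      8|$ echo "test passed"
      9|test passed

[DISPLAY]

t status                         ┃      
ranch main                       ┃      
ges not staged for commit:       ┃      
                                 ┃      
    modified:   README.md        ┃━┓    
ho "test passed"                 ┃ ┃    
 passed                          ┃─┨    
                                 ┃0┃    
                                 ┃ ┃    
                                 ┃ ┃    
━━━━━━━━━━━━━━━━━━━━━━━━━━━━━━━━━┛ ┃    
4 │ 5 │ 6 │ × │                    ┃    
──┴───┴───┴───┘                    ┃    
━━━━━━━━━━━━━━━━━━━━━━━━━━━━━━━━━━━┛    
                                        


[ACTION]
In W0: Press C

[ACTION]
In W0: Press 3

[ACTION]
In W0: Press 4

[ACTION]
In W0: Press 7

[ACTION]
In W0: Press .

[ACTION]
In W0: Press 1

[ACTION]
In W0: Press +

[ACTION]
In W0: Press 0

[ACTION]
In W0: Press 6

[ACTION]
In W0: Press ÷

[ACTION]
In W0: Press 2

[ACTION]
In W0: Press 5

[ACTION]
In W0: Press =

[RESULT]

t status                         ┃      
ranch main                       ┃      
ges not staged for commit:       ┃      
                                 ┃      
    modified:   README.md        ┃━┓    
ho "test passed"                 ┃ ┃    
 passed                          ┃─┨    
                                 ┃4┃    
                                 ┃ ┃    
                                 ┃ ┃    
━━━━━━━━━━━━━━━━━━━━━━━━━━━━━━━━━┛ ┃    
4 │ 5 │ 6 │ × │                    ┃    
──┴───┴───┴───┘                    ┃    
━━━━━━━━━━━━━━━━━━━━━━━━━━━━━━━━━━━┛    
                                        
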